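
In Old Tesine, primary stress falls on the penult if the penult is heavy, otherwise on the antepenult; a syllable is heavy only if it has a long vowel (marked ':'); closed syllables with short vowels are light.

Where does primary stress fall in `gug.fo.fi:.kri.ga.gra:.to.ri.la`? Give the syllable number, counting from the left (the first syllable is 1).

Weights: 7 to L, 8 ri L, 9 la L.
The penult (syllable 8, ri) is light, so stress falls on the antepenult (syllable 7, to).
Primary stress: syllable 7 → gug.fo.fi:.kri.ga.gra:.ˈto.ri.la.

7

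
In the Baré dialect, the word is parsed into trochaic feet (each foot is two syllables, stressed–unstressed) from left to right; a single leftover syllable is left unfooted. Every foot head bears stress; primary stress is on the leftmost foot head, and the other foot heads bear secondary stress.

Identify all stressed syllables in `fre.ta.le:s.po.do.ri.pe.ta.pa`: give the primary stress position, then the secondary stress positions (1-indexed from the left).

Parse left to right into trochaic (ˈσσ) feet: (ˈfre.ta) (ˈle:s.po) (ˈdo.ri) (ˈpe.ta) pa. Syllable 9 is left unfooted.
Foot heads (stressed positions): 1, 3, 5, 7.
End Rule Leftmost: primary stress on the leftmost head = syllable 1.
Secondary stress on 3, 5, 7: ˈfre.ta.ˌle:s.po.ˌdo.ri.ˌpe.ta.pa.

primary 1, secondary 3, 5, 7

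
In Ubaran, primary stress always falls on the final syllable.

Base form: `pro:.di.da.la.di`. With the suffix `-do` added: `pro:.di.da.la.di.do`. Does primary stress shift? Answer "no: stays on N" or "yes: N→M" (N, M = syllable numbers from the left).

Base `pro:.di.da.la.di` (5 syllables):
  The word has 5 syllables; the final syllable is syllable 5 (di).
  → primary stress on syllable 5.
Suffixed `pro:.di.da.la.di.do` (6 syllables):
  The word has 6 syllables; the final syllable is syllable 6 (do).
  → primary stress on syllable 6.

yes: 5→6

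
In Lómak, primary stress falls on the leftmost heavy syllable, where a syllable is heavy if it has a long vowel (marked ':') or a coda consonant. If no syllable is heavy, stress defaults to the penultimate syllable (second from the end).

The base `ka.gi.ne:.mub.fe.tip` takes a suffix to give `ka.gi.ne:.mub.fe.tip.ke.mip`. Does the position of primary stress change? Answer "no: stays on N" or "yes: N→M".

no: stays on 3

Base `ka.gi.ne:.mub.fe.tip` (6 syllables):
  Weights: 1 ka L, 2 gi L, 3 ne: H, 4 mub H, 5 fe L, 6 tip H.
  Heavy syllables in the domain: 3, 4, 6. The leftmost is syllable 3 (ne:).
  → primary stress on syllable 3.
Suffixed `ka.gi.ne:.mub.fe.tip.ke.mip` (8 syllables):
  Weights: 1 ka L, 2 gi L, 3 ne: H, 4 mub H, 5 fe L, 6 tip H, 7 ke L, 8 mip H.
  Heavy syllables in the domain: 3, 4, 6, 8. The leftmost is syllable 3 (ne:).
  → primary stress on syllable 3.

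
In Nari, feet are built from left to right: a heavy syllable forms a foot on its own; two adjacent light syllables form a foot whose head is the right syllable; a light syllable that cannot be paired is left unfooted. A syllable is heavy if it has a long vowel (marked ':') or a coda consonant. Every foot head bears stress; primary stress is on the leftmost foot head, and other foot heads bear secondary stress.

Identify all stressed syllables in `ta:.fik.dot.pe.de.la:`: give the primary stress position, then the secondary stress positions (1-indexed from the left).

primary 1, secondary 2, 3, 5, 6

Weights: 1 ta: H, 2 fik H, 3 dot H, 4 pe L, 5 de L, 6 la: H.
Parse left to right (heavy = foot alone; LL = one foot; stranded L unfooted): (ˈta:) (ˈfik) (ˈdot) (pe.ˈde) (ˈla:).
Foot heads: 1, 2, 3, 5, 6.
Primary stress on the leftmost head = syllable 1.
Secondary stress on 2, 3, 5, 6: ˈta:.ˌfik.ˌdot.pe.ˌde.ˌla:.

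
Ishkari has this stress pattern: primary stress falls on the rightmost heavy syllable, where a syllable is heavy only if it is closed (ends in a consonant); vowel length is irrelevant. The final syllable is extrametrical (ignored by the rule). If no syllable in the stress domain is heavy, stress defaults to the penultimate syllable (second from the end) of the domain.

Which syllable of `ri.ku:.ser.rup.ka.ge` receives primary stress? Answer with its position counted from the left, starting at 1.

The final syllable (6, ge) is extrametrical; the stress domain is syllables 1–5.
Weights: 1 ri L, 2 ku: L, 3 ser H, 4 rup H, 5 ka L.
Heavy syllables in the domain: 3, 4. The rightmost is syllable 4 (rup).
Primary stress: syllable 4 → ri.ku:.ser.ˈrup.ka.ge.

4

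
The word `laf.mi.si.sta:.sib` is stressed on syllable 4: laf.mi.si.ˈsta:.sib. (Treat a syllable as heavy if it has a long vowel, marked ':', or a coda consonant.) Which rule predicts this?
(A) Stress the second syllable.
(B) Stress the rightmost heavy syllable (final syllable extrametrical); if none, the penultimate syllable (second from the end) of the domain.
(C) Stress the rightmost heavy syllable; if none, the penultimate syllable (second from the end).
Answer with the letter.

B

Rule A → syllable 2 (observed: 4).
Rule B → syllable 4 ✓.
Rule C → syllable 5 (observed: 4).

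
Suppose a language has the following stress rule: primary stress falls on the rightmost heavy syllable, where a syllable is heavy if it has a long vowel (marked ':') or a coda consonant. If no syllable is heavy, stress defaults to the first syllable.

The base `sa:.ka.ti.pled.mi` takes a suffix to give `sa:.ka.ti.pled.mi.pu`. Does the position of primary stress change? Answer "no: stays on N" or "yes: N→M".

Base `sa:.ka.ti.pled.mi` (5 syllables):
  Weights: 1 sa: H, 2 ka L, 3 ti L, 4 pled H, 5 mi L.
  Heavy syllables in the domain: 1, 4. The rightmost is syllable 4 (pled).
  → primary stress on syllable 4.
Suffixed `sa:.ka.ti.pled.mi.pu` (6 syllables):
  Weights: 1 sa: H, 2 ka L, 3 ti L, 4 pled H, 5 mi L, 6 pu L.
  Heavy syllables in the domain: 1, 4. The rightmost is syllable 4 (pled).
  → primary stress on syllable 4.

no: stays on 4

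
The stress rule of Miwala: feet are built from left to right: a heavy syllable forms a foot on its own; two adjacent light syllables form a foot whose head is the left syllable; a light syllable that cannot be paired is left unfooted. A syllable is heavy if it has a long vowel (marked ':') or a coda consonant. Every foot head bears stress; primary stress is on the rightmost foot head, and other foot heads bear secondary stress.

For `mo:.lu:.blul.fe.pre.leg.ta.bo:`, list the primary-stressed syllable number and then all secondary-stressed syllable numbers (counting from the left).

primary 8, secondary 1, 2, 3, 4, 6

Weights: 1 mo: H, 2 lu: H, 3 blul H, 4 fe L, 5 pre L, 6 leg H, 7 ta L, 8 bo: H.
Parse left to right (heavy = foot alone; LL = one foot; stranded L unfooted): (ˈmo:) (ˈlu:) (ˈblul) (ˈfe.pre) (ˈleg) ta (ˈbo:).
Foot heads: 1, 2, 3, 4, 6, 8.
Primary stress on the rightmost head = syllable 8.
Secondary stress on 1, 2, 3, 4, 6: ˌmo:.ˌlu:.ˌblul.ˌfe.pre.ˌleg.ta.ˈbo:.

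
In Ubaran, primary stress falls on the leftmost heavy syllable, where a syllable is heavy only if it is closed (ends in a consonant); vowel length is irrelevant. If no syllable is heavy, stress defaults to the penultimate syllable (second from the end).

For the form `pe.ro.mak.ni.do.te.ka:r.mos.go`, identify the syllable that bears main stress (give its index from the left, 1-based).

Weights: 1 pe L, 2 ro L, 3 mak H, 4 ni L, 5 do L, 6 te L, 7 ka:r H, 8 mos H, 9 go L.
Heavy syllables in the domain: 3, 7, 8. The leftmost is syllable 3 (mak).
Primary stress: syllable 3 → pe.ro.ˈmak.ni.do.te.ka:r.mos.go.

3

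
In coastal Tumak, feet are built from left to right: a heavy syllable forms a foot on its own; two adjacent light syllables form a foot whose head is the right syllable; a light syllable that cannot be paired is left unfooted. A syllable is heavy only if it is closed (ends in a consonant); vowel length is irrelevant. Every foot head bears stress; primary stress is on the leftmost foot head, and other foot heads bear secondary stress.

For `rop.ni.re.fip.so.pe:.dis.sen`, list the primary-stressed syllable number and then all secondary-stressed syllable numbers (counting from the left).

Weights: 1 rop H, 2 ni L, 3 re L, 4 fip H, 5 so L, 6 pe: L, 7 dis H, 8 sen H.
Parse left to right (heavy = foot alone; LL = one foot; stranded L unfooted): (ˈrop) (ni.ˈre) (ˈfip) (so.ˈpe:) (ˈdis) (ˈsen).
Foot heads: 1, 3, 4, 6, 7, 8.
Primary stress on the leftmost head = syllable 1.
Secondary stress on 3, 4, 6, 7, 8: ˈrop.ni.ˌre.ˌfip.so.ˌpe:.ˌdis.ˌsen.

primary 1, secondary 3, 4, 6, 7, 8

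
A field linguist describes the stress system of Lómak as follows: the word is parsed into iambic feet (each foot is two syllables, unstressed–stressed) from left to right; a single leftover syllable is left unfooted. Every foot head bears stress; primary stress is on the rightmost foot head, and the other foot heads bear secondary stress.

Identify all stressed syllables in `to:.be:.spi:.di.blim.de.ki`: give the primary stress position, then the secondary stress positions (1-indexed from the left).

primary 6, secondary 2, 4

Parse left to right into iambic (σˈσ) feet: (to:.ˈbe:) (spi:.ˈdi) (blim.ˈde) ki. Syllable 7 is left unfooted.
Foot heads (stressed positions): 2, 4, 6.
End Rule Rightmost: primary stress on the rightmost head = syllable 6.
Secondary stress on 2, 4: to:.ˌbe:.spi:.ˌdi.blim.ˈde.ki.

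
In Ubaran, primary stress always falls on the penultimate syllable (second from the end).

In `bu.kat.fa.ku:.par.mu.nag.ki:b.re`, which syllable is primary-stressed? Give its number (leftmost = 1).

The word has 9 syllables; the penultimate syllable (second from the end) is syllable 8 (ki:b).
Primary stress: syllable 8 → bu.kat.fa.ku:.par.mu.nag.ˈki:b.re.

8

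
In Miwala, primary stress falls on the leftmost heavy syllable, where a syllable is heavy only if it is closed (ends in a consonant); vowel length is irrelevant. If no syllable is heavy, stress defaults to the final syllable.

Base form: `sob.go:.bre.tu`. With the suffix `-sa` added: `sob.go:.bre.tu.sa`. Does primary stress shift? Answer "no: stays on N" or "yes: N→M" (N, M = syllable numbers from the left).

no: stays on 1

Base `sob.go:.bre.tu` (4 syllables):
  Weights: 1 sob H, 2 go: L, 3 bre L, 4 tu L.
  Heavy syllables in the domain: 1. The leftmost is syllable 1 (sob).
  → primary stress on syllable 1.
Suffixed `sob.go:.bre.tu.sa` (5 syllables):
  Weights: 1 sob H, 2 go: L, 3 bre L, 4 tu L, 5 sa L.
  Heavy syllables in the domain: 1. The leftmost is syllable 1 (sob).
  → primary stress on syllable 1.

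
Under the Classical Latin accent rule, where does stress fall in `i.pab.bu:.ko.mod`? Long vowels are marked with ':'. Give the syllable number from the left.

3

Classical Latin: stress the penult if heavy (long vowel or closed), else the antepenult.
Weights: 3 bu: H, 4 ko L, 5 mod H.
The penult (syllable 4, ko) is light, so stress falls on the antepenult (syllable 3, bu:).
Stress on syllable 3: i.pab.ˈbu:.ko.mod.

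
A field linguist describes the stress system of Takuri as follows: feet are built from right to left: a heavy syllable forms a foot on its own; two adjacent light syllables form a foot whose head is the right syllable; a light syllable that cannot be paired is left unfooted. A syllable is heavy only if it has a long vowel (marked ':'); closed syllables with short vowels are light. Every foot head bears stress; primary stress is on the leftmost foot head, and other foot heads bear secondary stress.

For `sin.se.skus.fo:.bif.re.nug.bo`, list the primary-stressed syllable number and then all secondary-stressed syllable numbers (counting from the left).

primary 3, secondary 4, 6, 8

Weights: 1 sin L, 2 se L, 3 skus L, 4 fo: H, 5 bif L, 6 re L, 7 nug L, 8 bo L.
Parse right to left (heavy = foot alone; LL = one foot; stranded L unfooted): sin (se.ˈskus) (ˈfo:) (bif.ˈre) (nug.ˈbo).
Foot heads: 3, 4, 6, 8.
Primary stress on the leftmost head = syllable 3.
Secondary stress on 4, 6, 8: sin.se.ˈskus.ˌfo:.bif.ˌre.nug.ˌbo.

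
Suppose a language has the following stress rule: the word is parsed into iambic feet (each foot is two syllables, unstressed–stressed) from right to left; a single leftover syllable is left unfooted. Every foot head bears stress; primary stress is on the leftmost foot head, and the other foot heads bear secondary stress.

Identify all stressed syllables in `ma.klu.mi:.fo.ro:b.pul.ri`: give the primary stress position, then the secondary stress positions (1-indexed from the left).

primary 3, secondary 5, 7

Parse right to left into iambic (σˈσ) feet: ma (klu.ˈmi:) (fo.ˈro:b) (pul.ˈri). Syllable 1 is left unfooted.
Foot heads (stressed positions): 3, 5, 7.
End Rule Leftmost: primary stress on the leftmost head = syllable 3.
Secondary stress on 5, 7: ma.klu.ˈmi:.fo.ˌro:b.pul.ˌri.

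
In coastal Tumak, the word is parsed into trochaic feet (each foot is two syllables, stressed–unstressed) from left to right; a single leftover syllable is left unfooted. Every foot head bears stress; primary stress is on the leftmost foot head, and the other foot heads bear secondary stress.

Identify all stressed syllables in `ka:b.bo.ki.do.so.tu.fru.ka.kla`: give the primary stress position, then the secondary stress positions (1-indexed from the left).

primary 1, secondary 3, 5, 7

Parse left to right into trochaic (ˈσσ) feet: (ˈka:b.bo) (ˈki.do) (ˈso.tu) (ˈfru.ka) kla. Syllable 9 is left unfooted.
Foot heads (stressed positions): 1, 3, 5, 7.
End Rule Leftmost: primary stress on the leftmost head = syllable 1.
Secondary stress on 3, 5, 7: ˈka:b.bo.ˌki.do.ˌso.tu.ˌfru.ka.kla.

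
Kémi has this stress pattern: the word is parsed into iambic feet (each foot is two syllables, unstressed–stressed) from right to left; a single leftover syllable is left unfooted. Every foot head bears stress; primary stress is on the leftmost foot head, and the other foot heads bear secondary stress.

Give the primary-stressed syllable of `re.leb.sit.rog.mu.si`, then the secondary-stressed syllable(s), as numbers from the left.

Parse right to left into iambic (σˈσ) feet: (re.ˈleb) (sit.ˈrog) (mu.ˈsi).
Foot heads (stressed positions): 2, 4, 6.
End Rule Leftmost: primary stress on the leftmost head = syllable 2.
Secondary stress on 4, 6: re.ˈleb.sit.ˌrog.mu.ˌsi.

primary 2, secondary 4, 6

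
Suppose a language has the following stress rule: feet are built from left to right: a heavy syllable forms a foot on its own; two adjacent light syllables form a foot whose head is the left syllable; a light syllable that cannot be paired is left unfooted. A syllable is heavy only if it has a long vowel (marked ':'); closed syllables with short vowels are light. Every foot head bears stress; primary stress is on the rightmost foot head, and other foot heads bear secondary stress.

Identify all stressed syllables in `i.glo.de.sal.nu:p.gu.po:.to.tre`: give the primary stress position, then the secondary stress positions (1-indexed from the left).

Weights: 1 i L, 2 glo L, 3 de L, 4 sal L, 5 nu:p H, 6 gu L, 7 po: H, 8 to L, 9 tre L.
Parse left to right (heavy = foot alone; LL = one foot; stranded L unfooted): (ˈi.glo) (ˈde.sal) (ˈnu:p) gu (ˈpo:) (ˈto.tre).
Foot heads: 1, 3, 5, 7, 8.
Primary stress on the rightmost head = syllable 8.
Secondary stress on 1, 3, 5, 7: ˌi.glo.ˌde.sal.ˌnu:p.gu.ˌpo:.ˈto.tre.

primary 8, secondary 1, 3, 5, 7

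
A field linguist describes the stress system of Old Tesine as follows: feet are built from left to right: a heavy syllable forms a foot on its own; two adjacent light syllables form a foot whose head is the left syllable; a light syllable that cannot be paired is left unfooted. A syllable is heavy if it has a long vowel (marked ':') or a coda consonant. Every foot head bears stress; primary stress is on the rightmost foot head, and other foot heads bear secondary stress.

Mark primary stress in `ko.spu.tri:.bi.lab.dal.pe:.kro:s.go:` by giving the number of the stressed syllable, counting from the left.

9

Weights: 1 ko L, 2 spu L, 3 tri: H, 4 bi L, 5 lab H, 6 dal H, 7 pe: H, 8 kro:s H, 9 go: H.
Parse left to right (heavy = foot alone; LL = one foot; stranded L unfooted): (ˈko.spu) (ˈtri:) bi (ˈlab) (ˈdal) (ˈpe:) (ˈkro:s) (ˈgo:).
Foot heads: 1, 3, 5, 6, 7, 8, 9.
Primary stress on the rightmost head = syllable 9.
Primary stress: syllable 9 → ko.spu.tri:.bi.lab.dal.pe:.kro:s.ˈgo:.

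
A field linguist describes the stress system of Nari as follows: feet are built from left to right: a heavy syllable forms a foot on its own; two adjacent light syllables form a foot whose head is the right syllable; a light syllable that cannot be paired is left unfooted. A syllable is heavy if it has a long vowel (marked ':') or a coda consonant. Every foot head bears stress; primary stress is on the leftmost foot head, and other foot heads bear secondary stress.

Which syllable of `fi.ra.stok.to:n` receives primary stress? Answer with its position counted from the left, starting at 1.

2

Weights: 1 fi L, 2 ra L, 3 stok H, 4 to:n H.
Parse left to right (heavy = foot alone; LL = one foot; stranded L unfooted): (fi.ˈra) (ˈstok) (ˈto:n).
Foot heads: 2, 3, 4.
Primary stress on the leftmost head = syllable 2.
Primary stress: syllable 2 → fi.ˈra.stok.to:n.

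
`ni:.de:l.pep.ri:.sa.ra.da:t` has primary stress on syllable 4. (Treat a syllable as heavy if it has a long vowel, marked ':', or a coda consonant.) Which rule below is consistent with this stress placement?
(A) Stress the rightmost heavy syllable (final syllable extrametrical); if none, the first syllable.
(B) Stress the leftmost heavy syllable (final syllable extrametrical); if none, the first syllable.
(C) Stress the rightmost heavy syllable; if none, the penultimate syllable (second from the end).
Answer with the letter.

Rule A → syllable 4 ✓.
Rule B → syllable 1 (observed: 4).
Rule C → syllable 7 (observed: 4).

A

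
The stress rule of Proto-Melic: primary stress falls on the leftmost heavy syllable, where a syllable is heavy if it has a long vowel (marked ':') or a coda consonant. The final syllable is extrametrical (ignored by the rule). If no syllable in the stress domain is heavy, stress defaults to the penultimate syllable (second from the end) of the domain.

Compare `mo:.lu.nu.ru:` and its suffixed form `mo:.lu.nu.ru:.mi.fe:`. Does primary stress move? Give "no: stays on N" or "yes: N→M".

no: stays on 1

Base `mo:.lu.nu.ru:` (4 syllables):
  The final syllable (4, ru:) is extrametrical; the stress domain is syllables 1–3.
  Weights: 1 mo: H, 2 lu L, 3 nu L.
  Heavy syllables in the domain: 1. The leftmost is syllable 1 (mo:).
  → primary stress on syllable 1.
Suffixed `mo:.lu.nu.ru:.mi.fe:` (6 syllables):
  The final syllable (6, fe:) is extrametrical; the stress domain is syllables 1–5.
  Weights: 1 mo: H, 2 lu L, 3 nu L, 4 ru: H, 5 mi L.
  Heavy syllables in the domain: 1, 4. The leftmost is syllable 1 (mo:).
  → primary stress on syllable 1.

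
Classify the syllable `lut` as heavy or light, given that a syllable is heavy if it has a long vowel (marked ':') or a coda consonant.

`lut`: short vowel, closed (coda /t/). Closed → heavy.

heavy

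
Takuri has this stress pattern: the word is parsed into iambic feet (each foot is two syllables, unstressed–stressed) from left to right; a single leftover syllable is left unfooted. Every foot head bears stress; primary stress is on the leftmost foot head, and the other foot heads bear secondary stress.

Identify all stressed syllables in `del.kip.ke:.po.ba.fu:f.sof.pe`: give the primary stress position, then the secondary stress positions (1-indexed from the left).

Parse left to right into iambic (σˈσ) feet: (del.ˈkip) (ke:.ˈpo) (ba.ˈfu:f) (sof.ˈpe).
Foot heads (stressed positions): 2, 4, 6, 8.
End Rule Leftmost: primary stress on the leftmost head = syllable 2.
Secondary stress on 4, 6, 8: del.ˈkip.ke:.ˌpo.ba.ˌfu:f.sof.ˌpe.

primary 2, secondary 4, 6, 8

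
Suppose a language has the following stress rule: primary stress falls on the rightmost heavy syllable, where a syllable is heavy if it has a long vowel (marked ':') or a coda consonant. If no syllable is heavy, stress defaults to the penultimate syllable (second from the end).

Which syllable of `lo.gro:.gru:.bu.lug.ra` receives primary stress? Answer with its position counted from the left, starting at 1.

Weights: 1 lo L, 2 gro: H, 3 gru: H, 4 bu L, 5 lug H, 6 ra L.
Heavy syllables in the domain: 2, 3, 5. The rightmost is syllable 5 (lug).
Primary stress: syllable 5 → lo.gro:.gru:.bu.ˈlug.ra.

5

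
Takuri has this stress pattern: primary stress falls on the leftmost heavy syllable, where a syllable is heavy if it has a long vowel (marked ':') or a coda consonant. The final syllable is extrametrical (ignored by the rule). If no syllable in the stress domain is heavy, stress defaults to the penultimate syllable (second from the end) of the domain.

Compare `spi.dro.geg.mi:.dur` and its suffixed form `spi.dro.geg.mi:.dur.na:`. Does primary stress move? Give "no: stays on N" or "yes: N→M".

no: stays on 3

Base `spi.dro.geg.mi:.dur` (5 syllables):
  The final syllable (5, dur) is extrametrical; the stress domain is syllables 1–4.
  Weights: 1 spi L, 2 dro L, 3 geg H, 4 mi: H.
  Heavy syllables in the domain: 3, 4. The leftmost is syllable 3 (geg).
  → primary stress on syllable 3.
Suffixed `spi.dro.geg.mi:.dur.na:` (6 syllables):
  The final syllable (6, na:) is extrametrical; the stress domain is syllables 1–5.
  Weights: 1 spi L, 2 dro L, 3 geg H, 4 mi: H, 5 dur H.
  Heavy syllables in the domain: 3, 4, 5. The leftmost is syllable 3 (geg).
  → primary stress on syllable 3.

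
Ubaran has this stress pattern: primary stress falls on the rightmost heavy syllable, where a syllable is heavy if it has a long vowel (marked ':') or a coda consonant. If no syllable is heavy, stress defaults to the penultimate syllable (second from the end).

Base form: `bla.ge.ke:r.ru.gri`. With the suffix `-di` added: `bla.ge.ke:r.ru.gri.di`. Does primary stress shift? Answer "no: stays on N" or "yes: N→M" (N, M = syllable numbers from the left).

no: stays on 3

Base `bla.ge.ke:r.ru.gri` (5 syllables):
  Weights: 1 bla L, 2 ge L, 3 ke:r H, 4 ru L, 5 gri L.
  Heavy syllables in the domain: 3. The rightmost is syllable 3 (ke:r).
  → primary stress on syllable 3.
Suffixed `bla.ge.ke:r.ru.gri.di` (6 syllables):
  Weights: 1 bla L, 2 ge L, 3 ke:r H, 4 ru L, 5 gri L, 6 di L.
  Heavy syllables in the domain: 3. The rightmost is syllable 3 (ke:r).
  → primary stress on syllable 3.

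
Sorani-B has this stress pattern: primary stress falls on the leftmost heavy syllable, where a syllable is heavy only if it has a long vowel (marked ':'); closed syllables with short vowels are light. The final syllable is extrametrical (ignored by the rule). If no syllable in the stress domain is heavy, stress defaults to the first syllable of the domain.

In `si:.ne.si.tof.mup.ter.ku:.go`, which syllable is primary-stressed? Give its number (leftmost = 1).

The final syllable (8, go) is extrametrical; the stress domain is syllables 1–7.
Weights: 1 si: H, 2 ne L, 3 si L, 4 tof L, 5 mup L, 6 ter L, 7 ku: H.
Heavy syllables in the domain: 1, 7. The leftmost is syllable 1 (si:).
Primary stress: syllable 1 → ˈsi:.ne.si.tof.mup.ter.ku:.go.

1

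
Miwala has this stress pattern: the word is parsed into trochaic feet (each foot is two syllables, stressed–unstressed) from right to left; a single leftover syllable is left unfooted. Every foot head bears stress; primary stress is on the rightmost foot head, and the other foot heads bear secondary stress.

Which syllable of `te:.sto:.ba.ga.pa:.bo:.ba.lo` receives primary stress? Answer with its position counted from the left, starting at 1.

Parse right to left into trochaic (ˈσσ) feet: (ˈte:.sto:) (ˈba.ga) (ˈpa:.bo:) (ˈba.lo).
Foot heads (stressed positions): 1, 3, 5, 7.
End Rule Rightmost: primary stress on the rightmost head = syllable 7.
Primary stress: syllable 7 → te:.sto:.ba.ga.pa:.bo:.ˈba.lo.

7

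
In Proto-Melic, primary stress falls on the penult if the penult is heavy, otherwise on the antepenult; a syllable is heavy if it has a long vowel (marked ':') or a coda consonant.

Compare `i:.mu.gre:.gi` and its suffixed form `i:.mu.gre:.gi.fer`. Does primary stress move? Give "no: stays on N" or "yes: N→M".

Base `i:.mu.gre:.gi` (4 syllables):
  Weights: 2 mu L, 3 gre: H, 4 gi L.
  The penult (syllable 3, gre:) is heavy, so it takes stress.
  → primary stress on syllable 3.
Suffixed `i:.mu.gre:.gi.fer` (5 syllables):
  Weights: 3 gre: H, 4 gi L, 5 fer H.
  The penult (syllable 4, gi) is light, so stress falls on the antepenult (syllable 3, gre:).
  → primary stress on syllable 3.

no: stays on 3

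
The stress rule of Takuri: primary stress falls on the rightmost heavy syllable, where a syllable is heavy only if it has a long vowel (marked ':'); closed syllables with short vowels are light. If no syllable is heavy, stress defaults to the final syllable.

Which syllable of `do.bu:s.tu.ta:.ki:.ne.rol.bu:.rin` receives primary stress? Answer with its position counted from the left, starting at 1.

Weights: 1 do L, 2 bu:s H, 3 tu L, 4 ta: H, 5 ki: H, 6 ne L, 7 rol L, 8 bu: H, 9 rin L.
Heavy syllables in the domain: 2, 4, 5, 8. The rightmost is syllable 8 (bu:).
Primary stress: syllable 8 → do.bu:s.tu.ta:.ki:.ne.rol.ˈbu:.rin.

8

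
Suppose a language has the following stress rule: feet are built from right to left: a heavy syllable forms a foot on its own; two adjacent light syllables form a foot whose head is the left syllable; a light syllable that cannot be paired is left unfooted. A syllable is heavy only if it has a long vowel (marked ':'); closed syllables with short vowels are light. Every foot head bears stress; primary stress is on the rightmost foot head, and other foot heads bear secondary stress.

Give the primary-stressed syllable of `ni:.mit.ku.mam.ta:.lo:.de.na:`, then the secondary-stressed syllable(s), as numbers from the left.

primary 8, secondary 1, 3, 5, 6

Weights: 1 ni: H, 2 mit L, 3 ku L, 4 mam L, 5 ta: H, 6 lo: H, 7 de L, 8 na: H.
Parse right to left (heavy = foot alone; LL = one foot; stranded L unfooted): (ˈni:) mit (ˈku.mam) (ˈta:) (ˈlo:) de (ˈna:).
Foot heads: 1, 3, 5, 6, 8.
Primary stress on the rightmost head = syllable 8.
Secondary stress on 1, 3, 5, 6: ˌni:.mit.ˌku.mam.ˌta:.ˌlo:.de.ˈna:.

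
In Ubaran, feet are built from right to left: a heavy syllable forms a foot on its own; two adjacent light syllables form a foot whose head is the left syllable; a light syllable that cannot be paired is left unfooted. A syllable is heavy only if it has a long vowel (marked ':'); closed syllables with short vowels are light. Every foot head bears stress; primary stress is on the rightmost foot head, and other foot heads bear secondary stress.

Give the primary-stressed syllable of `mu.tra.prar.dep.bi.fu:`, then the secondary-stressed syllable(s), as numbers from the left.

primary 6, secondary 2, 4

Weights: 1 mu L, 2 tra L, 3 prar L, 4 dep L, 5 bi L, 6 fu: H.
Parse right to left (heavy = foot alone; LL = one foot; stranded L unfooted): mu (ˈtra.prar) (ˈdep.bi) (ˈfu:).
Foot heads: 2, 4, 6.
Primary stress on the rightmost head = syllable 6.
Secondary stress on 2, 4: mu.ˌtra.prar.ˌdep.bi.ˈfu:.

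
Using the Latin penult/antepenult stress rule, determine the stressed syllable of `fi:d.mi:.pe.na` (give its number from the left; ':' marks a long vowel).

2

Classical Latin: stress the penult if heavy (long vowel or closed), else the antepenult.
Weights: 2 mi: H, 3 pe L, 4 na L.
The penult (syllable 3, pe) is light, so stress falls on the antepenult (syllable 2, mi:).
Stress on syllable 2: fi:d.ˈmi:.pe.na.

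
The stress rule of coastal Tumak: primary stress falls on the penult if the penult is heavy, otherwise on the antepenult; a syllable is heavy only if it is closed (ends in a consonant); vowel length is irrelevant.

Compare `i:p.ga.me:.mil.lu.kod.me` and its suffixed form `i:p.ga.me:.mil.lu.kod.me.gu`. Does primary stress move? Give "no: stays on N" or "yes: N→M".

Base `i:p.ga.me:.mil.lu.kod.me` (7 syllables):
  Weights: 5 lu L, 6 kod H, 7 me L.
  The penult (syllable 6, kod) is heavy, so it takes stress.
  → primary stress on syllable 6.
Suffixed `i:p.ga.me:.mil.lu.kod.me.gu` (8 syllables):
  Weights: 6 kod H, 7 me L, 8 gu L.
  The penult (syllable 7, me) is light, so stress falls on the antepenult (syllable 6, kod).
  → primary stress on syllable 6.

no: stays on 6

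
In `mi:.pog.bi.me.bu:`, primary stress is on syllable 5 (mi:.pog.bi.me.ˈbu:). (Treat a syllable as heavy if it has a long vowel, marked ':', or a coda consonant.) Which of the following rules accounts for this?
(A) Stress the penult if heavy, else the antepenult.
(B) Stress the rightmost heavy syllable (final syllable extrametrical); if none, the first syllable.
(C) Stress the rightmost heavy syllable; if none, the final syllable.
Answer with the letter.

Rule A → syllable 3 (observed: 5).
Rule B → syllable 2 (observed: 5).
Rule C → syllable 5 ✓.

C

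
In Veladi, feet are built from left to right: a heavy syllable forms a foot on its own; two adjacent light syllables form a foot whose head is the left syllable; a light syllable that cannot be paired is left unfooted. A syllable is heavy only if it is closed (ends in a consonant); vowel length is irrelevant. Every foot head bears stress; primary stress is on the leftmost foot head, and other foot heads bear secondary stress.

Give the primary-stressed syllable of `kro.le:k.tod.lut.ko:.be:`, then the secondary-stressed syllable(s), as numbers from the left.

primary 2, secondary 3, 4, 5

Weights: 1 kro L, 2 le:k H, 3 tod H, 4 lut H, 5 ko: L, 6 be: L.
Parse left to right (heavy = foot alone; LL = one foot; stranded L unfooted): kro (ˈle:k) (ˈtod) (ˈlut) (ˈko:.be:).
Foot heads: 2, 3, 4, 5.
Primary stress on the leftmost head = syllable 2.
Secondary stress on 3, 4, 5: kro.ˈle:k.ˌtod.ˌlut.ˌko:.be:.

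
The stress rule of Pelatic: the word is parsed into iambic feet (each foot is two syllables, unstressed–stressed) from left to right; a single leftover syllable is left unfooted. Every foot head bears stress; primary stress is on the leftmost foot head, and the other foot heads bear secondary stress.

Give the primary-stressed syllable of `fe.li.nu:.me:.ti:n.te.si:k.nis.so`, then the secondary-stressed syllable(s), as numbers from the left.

Parse left to right into iambic (σˈσ) feet: (fe.ˈli) (nu:.ˈme:) (ti:n.ˈte) (si:k.ˈnis) so. Syllable 9 is left unfooted.
Foot heads (stressed positions): 2, 4, 6, 8.
End Rule Leftmost: primary stress on the leftmost head = syllable 2.
Secondary stress on 4, 6, 8: fe.ˈli.nu:.ˌme:.ti:n.ˌte.si:k.ˌnis.so.

primary 2, secondary 4, 6, 8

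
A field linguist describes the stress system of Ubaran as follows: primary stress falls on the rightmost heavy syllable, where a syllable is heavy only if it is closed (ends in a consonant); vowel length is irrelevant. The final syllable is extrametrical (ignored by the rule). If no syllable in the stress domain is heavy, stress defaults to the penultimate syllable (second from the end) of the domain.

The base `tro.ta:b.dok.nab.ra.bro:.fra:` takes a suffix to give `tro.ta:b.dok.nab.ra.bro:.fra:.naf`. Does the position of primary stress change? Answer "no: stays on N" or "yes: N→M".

no: stays on 4

Base `tro.ta:b.dok.nab.ra.bro:.fra:` (7 syllables):
  The final syllable (7, fra:) is extrametrical; the stress domain is syllables 1–6.
  Weights: 1 tro L, 2 ta:b H, 3 dok H, 4 nab H, 5 ra L, 6 bro: L.
  Heavy syllables in the domain: 2, 3, 4. The rightmost is syllable 4 (nab).
  → primary stress on syllable 4.
Suffixed `tro.ta:b.dok.nab.ra.bro:.fra:.naf` (8 syllables):
  The final syllable (8, naf) is extrametrical; the stress domain is syllables 1–7.
  Weights: 1 tro L, 2 ta:b H, 3 dok H, 4 nab H, 5 ra L, 6 bro: L, 7 fra: L.
  Heavy syllables in the domain: 2, 3, 4. The rightmost is syllable 4 (nab).
  → primary stress on syllable 4.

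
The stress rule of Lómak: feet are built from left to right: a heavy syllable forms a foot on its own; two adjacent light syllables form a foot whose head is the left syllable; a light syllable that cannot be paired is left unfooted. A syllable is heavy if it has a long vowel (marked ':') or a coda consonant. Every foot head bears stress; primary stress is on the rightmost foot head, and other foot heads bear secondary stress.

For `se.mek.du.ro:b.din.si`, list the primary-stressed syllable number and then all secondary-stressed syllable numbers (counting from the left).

Weights: 1 se L, 2 mek H, 3 du L, 4 ro:b H, 5 din H, 6 si L.
Parse left to right (heavy = foot alone; LL = one foot; stranded L unfooted): se (ˈmek) du (ˈro:b) (ˈdin) si.
Foot heads: 2, 4, 5.
Primary stress on the rightmost head = syllable 5.
Secondary stress on 2, 4: se.ˌmek.du.ˌro:b.ˈdin.si.

primary 5, secondary 2, 4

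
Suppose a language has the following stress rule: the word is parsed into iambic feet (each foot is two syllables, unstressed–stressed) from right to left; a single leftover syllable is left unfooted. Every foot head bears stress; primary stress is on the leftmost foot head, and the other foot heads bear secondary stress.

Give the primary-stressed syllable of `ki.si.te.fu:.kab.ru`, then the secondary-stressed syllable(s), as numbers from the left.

primary 2, secondary 4, 6

Parse right to left into iambic (σˈσ) feet: (ki.ˈsi) (te.ˈfu:) (kab.ˈru).
Foot heads (stressed positions): 2, 4, 6.
End Rule Leftmost: primary stress on the leftmost head = syllable 2.
Secondary stress on 4, 6: ki.ˈsi.te.ˌfu:.kab.ˌru.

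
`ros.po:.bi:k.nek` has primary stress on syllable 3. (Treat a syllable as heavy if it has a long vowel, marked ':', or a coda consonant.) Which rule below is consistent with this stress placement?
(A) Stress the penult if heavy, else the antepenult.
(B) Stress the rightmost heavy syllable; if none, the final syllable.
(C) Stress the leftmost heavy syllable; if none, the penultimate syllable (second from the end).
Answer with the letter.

A

Rule A → syllable 3 ✓.
Rule B → syllable 4 (observed: 3).
Rule C → syllable 1 (observed: 3).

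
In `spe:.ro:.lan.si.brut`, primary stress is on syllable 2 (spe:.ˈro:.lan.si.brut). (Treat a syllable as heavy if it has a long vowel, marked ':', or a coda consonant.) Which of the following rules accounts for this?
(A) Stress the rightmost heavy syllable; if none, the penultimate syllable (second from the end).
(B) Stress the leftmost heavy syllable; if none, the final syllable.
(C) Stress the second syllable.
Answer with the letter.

C

Rule A → syllable 5 (observed: 2).
Rule B → syllable 1 (observed: 2).
Rule C → syllable 2 ✓.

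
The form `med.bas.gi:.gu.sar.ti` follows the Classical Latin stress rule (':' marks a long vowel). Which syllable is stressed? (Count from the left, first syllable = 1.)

5

Classical Latin: stress the penult if heavy (long vowel or closed), else the antepenult.
Weights: 4 gu L, 5 sar H, 6 ti L.
The penult (syllable 5, sar) is heavy, so it takes stress.
Stress on syllable 5: med.bas.gi:.gu.ˈsar.ti.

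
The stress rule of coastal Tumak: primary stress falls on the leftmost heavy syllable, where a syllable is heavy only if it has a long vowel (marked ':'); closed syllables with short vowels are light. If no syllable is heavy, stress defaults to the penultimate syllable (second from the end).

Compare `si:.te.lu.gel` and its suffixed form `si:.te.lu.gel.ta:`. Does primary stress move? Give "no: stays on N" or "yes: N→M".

no: stays on 1

Base `si:.te.lu.gel` (4 syllables):
  Weights: 1 si: H, 2 te L, 3 lu L, 4 gel L.
  Heavy syllables in the domain: 1. The leftmost is syllable 1 (si:).
  → primary stress on syllable 1.
Suffixed `si:.te.lu.gel.ta:` (5 syllables):
  Weights: 1 si: H, 2 te L, 3 lu L, 4 gel L, 5 ta: H.
  Heavy syllables in the domain: 1, 5. The leftmost is syllable 1 (si:).
  → primary stress on syllable 1.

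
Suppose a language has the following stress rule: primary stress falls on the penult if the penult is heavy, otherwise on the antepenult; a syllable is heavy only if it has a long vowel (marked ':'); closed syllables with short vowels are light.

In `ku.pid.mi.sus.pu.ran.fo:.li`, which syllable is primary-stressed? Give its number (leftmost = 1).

Weights: 6 ran L, 7 fo: H, 8 li L.
The penult (syllable 7, fo:) is heavy, so it takes stress.
Primary stress: syllable 7 → ku.pid.mi.sus.pu.ran.ˈfo:.li.

7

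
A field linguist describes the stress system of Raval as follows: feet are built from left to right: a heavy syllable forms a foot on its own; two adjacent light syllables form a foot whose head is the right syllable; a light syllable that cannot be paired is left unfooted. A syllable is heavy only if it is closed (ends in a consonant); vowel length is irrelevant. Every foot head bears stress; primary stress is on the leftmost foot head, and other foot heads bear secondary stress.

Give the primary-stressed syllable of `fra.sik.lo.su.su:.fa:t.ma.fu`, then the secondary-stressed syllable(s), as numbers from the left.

primary 2, secondary 4, 6, 8

Weights: 1 fra L, 2 sik H, 3 lo L, 4 su L, 5 su: L, 6 fa:t H, 7 ma L, 8 fu L.
Parse left to right (heavy = foot alone; LL = one foot; stranded L unfooted): fra (ˈsik) (lo.ˈsu) su: (ˈfa:t) (ma.ˈfu).
Foot heads: 2, 4, 6, 8.
Primary stress on the leftmost head = syllable 2.
Secondary stress on 4, 6, 8: fra.ˈsik.lo.ˌsu.su:.ˌfa:t.ma.ˌfu.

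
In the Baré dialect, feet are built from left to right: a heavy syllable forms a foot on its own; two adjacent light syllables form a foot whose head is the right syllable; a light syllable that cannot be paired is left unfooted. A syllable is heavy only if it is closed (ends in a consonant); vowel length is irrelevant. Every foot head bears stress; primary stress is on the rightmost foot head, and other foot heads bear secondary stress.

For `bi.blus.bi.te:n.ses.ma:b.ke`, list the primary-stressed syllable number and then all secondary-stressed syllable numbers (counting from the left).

primary 6, secondary 2, 4, 5

Weights: 1 bi L, 2 blus H, 3 bi L, 4 te:n H, 5 ses H, 6 ma:b H, 7 ke L.
Parse left to right (heavy = foot alone; LL = one foot; stranded L unfooted): bi (ˈblus) bi (ˈte:n) (ˈses) (ˈma:b) ke.
Foot heads: 2, 4, 5, 6.
Primary stress on the rightmost head = syllable 6.
Secondary stress on 2, 4, 5: bi.ˌblus.bi.ˌte:n.ˌses.ˈma:b.ke.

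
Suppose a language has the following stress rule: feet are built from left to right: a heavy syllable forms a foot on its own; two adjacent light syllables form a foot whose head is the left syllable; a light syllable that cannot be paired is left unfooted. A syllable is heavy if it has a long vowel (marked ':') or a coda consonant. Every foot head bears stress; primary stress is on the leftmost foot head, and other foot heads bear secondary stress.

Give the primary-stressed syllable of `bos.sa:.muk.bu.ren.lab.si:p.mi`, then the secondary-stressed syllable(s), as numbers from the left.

Weights: 1 bos H, 2 sa: H, 3 muk H, 4 bu L, 5 ren H, 6 lab H, 7 si:p H, 8 mi L.
Parse left to right (heavy = foot alone; LL = one foot; stranded L unfooted): (ˈbos) (ˈsa:) (ˈmuk) bu (ˈren) (ˈlab) (ˈsi:p) mi.
Foot heads: 1, 2, 3, 5, 6, 7.
Primary stress on the leftmost head = syllable 1.
Secondary stress on 2, 3, 5, 6, 7: ˈbos.ˌsa:.ˌmuk.bu.ˌren.ˌlab.ˌsi:p.mi.

primary 1, secondary 2, 3, 5, 6, 7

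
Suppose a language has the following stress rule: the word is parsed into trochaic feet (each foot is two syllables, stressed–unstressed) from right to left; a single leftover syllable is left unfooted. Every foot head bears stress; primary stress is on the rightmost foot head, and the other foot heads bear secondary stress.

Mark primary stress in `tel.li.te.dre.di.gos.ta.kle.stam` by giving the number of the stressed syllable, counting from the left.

Parse right to left into trochaic (ˈσσ) feet: tel (ˈli.te) (ˈdre.di) (ˈgos.ta) (ˈkle.stam). Syllable 1 is left unfooted.
Foot heads (stressed positions): 2, 4, 6, 8.
End Rule Rightmost: primary stress on the rightmost head = syllable 8.
Primary stress: syllable 8 → tel.li.te.dre.di.gos.ta.ˈkle.stam.

8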